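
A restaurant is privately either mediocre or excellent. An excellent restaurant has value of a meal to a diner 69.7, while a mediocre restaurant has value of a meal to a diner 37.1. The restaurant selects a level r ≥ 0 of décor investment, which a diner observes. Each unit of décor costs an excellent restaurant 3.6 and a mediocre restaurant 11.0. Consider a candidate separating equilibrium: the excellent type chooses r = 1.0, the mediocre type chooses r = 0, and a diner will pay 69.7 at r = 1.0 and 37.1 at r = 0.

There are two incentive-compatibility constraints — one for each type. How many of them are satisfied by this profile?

1

Excellent type: signal → 69.7 − 3.6 × 1.0 = 66.1; deviate to 0 → 37.1. IC holds (66.1 ≥ 37.1).
Mediocre type: stay at 0 → 37.1; mimic → 69.7 − 11.0 × 1.0 = 58.7. IC fails (37.1 < 58.7).
1 of 2 constraints hold, so this profile is not an equilibrium.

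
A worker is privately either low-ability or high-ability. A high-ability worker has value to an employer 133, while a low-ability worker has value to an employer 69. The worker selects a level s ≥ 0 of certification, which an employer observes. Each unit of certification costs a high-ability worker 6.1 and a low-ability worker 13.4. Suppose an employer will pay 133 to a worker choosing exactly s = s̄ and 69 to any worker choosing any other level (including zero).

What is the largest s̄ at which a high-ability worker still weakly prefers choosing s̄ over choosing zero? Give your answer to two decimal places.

10.49

Choosing s̄ yields the high-ability type 133 − 6.1·s̄; choosing zero yields 69.
The high-ability type is indifferent at 133 − 6.1·s̄ = 69, i.e. s̄ = (133 − 69) / 6.1 ≈ 10.49.
For any s̄ above 10.49 the high-ability type would rather pool at zero, so separation collapses.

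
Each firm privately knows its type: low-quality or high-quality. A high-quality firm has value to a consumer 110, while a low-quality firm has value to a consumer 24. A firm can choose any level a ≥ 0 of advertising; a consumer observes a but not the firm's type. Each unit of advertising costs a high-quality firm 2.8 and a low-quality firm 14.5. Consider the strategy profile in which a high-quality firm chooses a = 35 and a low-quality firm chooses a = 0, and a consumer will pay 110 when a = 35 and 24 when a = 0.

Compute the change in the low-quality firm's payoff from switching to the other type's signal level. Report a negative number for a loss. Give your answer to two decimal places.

Playing a = 0 the low-quality firm receives 24.
Deviating to a = 35 brings payment 110 at cost 14.5 × 35 = 507.5, netting -397.5.
Gain from deviating: -397.5 − 24 = -421.50.
The gain is negative, so the low-quality type's incentive-compatibility constraint is satisfied.

-421.50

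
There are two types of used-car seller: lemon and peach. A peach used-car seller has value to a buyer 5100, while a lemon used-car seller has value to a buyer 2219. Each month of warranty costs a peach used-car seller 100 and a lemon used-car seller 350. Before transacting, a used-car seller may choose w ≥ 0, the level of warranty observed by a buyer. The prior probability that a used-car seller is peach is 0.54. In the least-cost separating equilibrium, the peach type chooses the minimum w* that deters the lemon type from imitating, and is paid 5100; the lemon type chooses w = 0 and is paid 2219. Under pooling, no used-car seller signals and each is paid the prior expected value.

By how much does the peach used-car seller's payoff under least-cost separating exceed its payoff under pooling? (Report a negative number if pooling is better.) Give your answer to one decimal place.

502.1

Least-cost separating signal: w* solves 2219 = 5100 − 350·w*, so w* = (5100 − 2219)/350 ≈ 8.2314.
Peach type's separating payoff: 5100 − 100 × w* = 5100 − 100 × (5100 − 2219)/350 = 5100 − 288100/350 ≈ 4276.857.
Pooling payoff: 0.54 × 5100 + 0.46 × 2219 = 3774.74.
Difference: 4276.857 − 3774.74 = 502.117, i.e. 502.1 to one decimal place.
The peach type prefers to separate.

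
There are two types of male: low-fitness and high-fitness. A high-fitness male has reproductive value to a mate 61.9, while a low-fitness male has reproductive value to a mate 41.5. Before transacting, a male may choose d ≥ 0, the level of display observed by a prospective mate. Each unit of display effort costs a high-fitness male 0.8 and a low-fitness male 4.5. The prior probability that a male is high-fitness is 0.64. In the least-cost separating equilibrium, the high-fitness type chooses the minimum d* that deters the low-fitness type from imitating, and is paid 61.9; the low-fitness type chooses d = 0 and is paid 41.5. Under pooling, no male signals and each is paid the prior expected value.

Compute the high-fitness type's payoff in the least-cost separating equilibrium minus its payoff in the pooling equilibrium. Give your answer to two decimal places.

3.72

Least-cost separating signal: d* solves 41.5 = 61.9 − 4.5·d*, so d* = (61.9 − 41.5)/4.5 ≈ 4.5333.
High-fitness type's separating payoff: 61.9 − 0.8 × d* = 61.9 − 0.8 × (61.9 − 41.5)/4.5 = 61.9 − 16.32/4.5 ≈ 58.2733.
Pooling payoff: 0.64 × 61.9 + 0.36 × 41.5 = 54.556.
Difference: 58.2733 − 54.556 = 3.7173, i.e. 3.72 to two decimal places.
The high-fitness type prefers to separate.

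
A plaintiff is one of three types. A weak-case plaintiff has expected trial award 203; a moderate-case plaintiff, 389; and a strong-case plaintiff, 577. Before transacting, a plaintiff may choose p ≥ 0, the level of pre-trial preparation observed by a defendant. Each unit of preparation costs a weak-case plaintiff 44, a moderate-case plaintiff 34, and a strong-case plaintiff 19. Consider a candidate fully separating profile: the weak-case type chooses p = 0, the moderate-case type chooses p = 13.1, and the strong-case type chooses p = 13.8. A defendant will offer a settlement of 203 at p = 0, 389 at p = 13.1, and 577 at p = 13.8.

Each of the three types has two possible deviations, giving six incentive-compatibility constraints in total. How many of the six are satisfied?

4

Moderate-case (own payoff 389 − 34×13.1 = -56.4): to p=0 gives 203 → profitable ✗; to p=13.8 gives 577 − 34×13.8 = 107.8 → profitable ✗.
Strong-case (own payoff 577 − 19×13.8 = 314.8): to p=0 gives 203 → no gain ✓; to p=13.1 gives 389 − 19×13.1 = 140.1 → no gain ✓.
Weak-case (own payoff 203): to p=13.1 gives 389 − 44×13.1 = -187.4 → no gain ✓; to p=13.8 gives 577 − 44×13.8 = -30.2 → no gain ✓.
4 of the 6 constraints hold; not an equilibrium.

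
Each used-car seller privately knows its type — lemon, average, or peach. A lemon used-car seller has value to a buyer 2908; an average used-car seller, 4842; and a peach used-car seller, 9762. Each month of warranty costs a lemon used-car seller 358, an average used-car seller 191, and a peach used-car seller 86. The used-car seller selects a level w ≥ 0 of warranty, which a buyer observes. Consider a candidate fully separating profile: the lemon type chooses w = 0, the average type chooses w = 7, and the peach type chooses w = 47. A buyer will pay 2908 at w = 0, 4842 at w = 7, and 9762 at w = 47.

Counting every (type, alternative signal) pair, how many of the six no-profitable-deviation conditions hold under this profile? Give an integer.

6

Lemon (own payoff 2908): to w=7 gives 4842 − 358×7 = 2336 → no gain ✓; to w=47 gives 9762 − 358×47 = -7064 → no gain ✓.
Average (own payoff 4842 − 191×7 = 3505): to w=0 gives 2908 → no gain ✓; to w=47 gives 9762 − 191×47 = 785 → no gain ✓.
Peach (own payoff 9762 − 86×47 = 5720): to w=0 gives 2908 → no gain ✓; to w=7 gives 4842 − 86×7 = 4240 → no gain ✓.
6 of the 6 constraints hold; this profile is a separating equilibrium.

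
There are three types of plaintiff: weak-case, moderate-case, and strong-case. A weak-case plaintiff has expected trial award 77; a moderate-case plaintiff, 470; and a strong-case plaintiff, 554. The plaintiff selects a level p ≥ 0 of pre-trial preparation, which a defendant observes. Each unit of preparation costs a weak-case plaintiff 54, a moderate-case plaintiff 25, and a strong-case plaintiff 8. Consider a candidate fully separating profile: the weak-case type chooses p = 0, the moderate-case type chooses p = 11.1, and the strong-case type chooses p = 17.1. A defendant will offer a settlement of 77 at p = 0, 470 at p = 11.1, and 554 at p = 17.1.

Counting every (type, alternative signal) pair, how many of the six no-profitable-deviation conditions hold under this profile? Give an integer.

Strong-case (own payoff 554 − 8×17.1 = 417.2): to p=0 gives 77 → no gain ✓; to p=11.1 gives 470 − 8×11.1 = 381.2 → no gain ✓.
Moderate-case (own payoff 470 − 25×11.1 = 192.5): to p=0 gives 77 → no gain ✓; to p=17.1 gives 554 − 25×17.1 = 126.5 → no gain ✓.
Weak-case (own payoff 77): to p=11.1 gives 470 − 54×11.1 = -129.4 → no gain ✓; to p=17.1 gives 554 − 54×17.1 = -369.4 → no gain ✓.
6 of the 6 constraints hold; this profile is a separating equilibrium.

6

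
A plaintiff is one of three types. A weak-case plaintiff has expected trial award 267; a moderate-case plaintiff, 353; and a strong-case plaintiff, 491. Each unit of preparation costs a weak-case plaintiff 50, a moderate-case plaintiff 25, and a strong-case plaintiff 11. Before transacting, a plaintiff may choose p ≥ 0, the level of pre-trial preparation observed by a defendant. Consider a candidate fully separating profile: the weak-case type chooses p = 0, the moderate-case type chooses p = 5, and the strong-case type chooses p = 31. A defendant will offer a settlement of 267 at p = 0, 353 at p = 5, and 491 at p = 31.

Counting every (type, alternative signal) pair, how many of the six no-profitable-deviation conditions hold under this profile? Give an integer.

3

Strong-case (own payoff 491 − 11×31 = 150): to p=0 gives 267 → profitable ✗; to p=5 gives 353 − 11×5 = 298 → profitable ✗.
Moderate-case (own payoff 353 − 25×5 = 228): to p=0 gives 267 → profitable ✗; to p=31 gives 491 − 25×31 = -284 → no gain ✓.
Weak-case (own payoff 267): to p=5 gives 353 − 50×5 = 103 → no gain ✓; to p=31 gives 491 − 50×31 = -1059 → no gain ✓.
3 of the 6 constraints hold; not an equilibrium.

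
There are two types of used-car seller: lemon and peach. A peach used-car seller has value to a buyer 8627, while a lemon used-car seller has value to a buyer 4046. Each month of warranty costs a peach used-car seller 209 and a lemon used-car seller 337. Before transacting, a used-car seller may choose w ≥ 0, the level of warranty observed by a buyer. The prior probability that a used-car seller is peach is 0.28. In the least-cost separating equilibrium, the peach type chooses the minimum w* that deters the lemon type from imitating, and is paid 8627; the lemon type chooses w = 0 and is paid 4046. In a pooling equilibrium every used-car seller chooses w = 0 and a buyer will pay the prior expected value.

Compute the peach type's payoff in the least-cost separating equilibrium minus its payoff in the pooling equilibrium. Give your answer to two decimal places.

457.28

Least-cost separating signal: w* solves 4046 = 8627 − 337·w*, so w* = (8627 − 4046)/337 ≈ 13.5935.
Peach type's separating payoff: 8627 − 209 × w* = 8627 − 209 × (8627 − 4046)/337 = 8627 − 957429/337 ≈ 5785.9644.
Pooling payoff: 0.28 × 8627 + 0.72 × 4046 = 5328.68.
Difference: 5785.9644 − 5328.68 = 457.2844, i.e. 457.28 to two decimal places.
The peach type prefers to separate.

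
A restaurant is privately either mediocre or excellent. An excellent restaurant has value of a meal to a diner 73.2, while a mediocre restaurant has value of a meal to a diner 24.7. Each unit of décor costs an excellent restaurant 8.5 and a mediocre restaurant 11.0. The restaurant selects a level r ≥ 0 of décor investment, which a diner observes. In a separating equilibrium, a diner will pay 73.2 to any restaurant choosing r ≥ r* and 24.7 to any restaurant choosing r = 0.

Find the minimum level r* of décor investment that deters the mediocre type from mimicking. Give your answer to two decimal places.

4.41

A mediocre restaurant choosing r = 0 receives 24.7.
Imitating at r* instead would pay 73.2 at cost 11.0·r*, netting 73.2 − 11.0·r*.
Indifference: 24.7 = 73.2 − 11.0·r*, so r* = (73.2 − 24.7) / 11.0 ≈ 4.41.
At r* the mediocre type's incentive constraint just binds; the excellent type strictly prefers r* since its per-unit cost is lower.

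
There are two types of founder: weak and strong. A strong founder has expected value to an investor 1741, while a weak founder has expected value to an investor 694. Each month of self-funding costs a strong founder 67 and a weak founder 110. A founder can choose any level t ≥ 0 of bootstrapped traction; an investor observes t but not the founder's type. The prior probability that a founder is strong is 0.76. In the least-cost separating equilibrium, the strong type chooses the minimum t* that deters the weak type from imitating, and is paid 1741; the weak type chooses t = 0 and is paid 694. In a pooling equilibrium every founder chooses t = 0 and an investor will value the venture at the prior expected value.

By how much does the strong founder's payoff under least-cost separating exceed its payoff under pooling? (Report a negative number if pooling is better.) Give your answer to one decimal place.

-386.4

Least-cost separating signal: t* solves 694 = 1741 − 110·t*, so t* = (1741 − 694)/110 ≈ 9.5182.
Strong type's separating payoff: 1741 − 67 × t* = 1741 − 67 × (1741 − 694)/110 = 1741 − 70149/110 ≈ 1103.282.
Pooling payoff: 0.76 × 1741 + 0.24 × 694 = 1489.72.
Difference: 1103.282 − 1489.72 = -386.438, i.e. -386.4 to one decimal place.
The strong type would prefer the pooling outcome.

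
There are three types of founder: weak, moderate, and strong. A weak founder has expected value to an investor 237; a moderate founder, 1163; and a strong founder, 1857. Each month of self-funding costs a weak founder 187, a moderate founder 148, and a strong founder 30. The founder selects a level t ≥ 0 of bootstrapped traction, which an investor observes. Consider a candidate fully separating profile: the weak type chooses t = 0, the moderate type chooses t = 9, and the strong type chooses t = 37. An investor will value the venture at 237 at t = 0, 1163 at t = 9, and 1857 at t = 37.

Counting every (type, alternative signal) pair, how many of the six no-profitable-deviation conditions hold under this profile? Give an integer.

4

Moderate (own payoff 1163 − 148×9 = -169): to t=0 gives 237 → profitable ✗; to t=37 gives 1857 − 148×37 = -3619 → no gain ✓.
Weak (own payoff 237): to t=9 gives 1163 − 187×9 = -520 → no gain ✓; to t=37 gives 1857 − 187×37 = -5062 → no gain ✓.
Strong (own payoff 1857 − 30×37 = 747): to t=0 gives 237 → no gain ✓; to t=9 gives 1163 − 30×9 = 893 → profitable ✗.
4 of the 6 constraints hold; not an equilibrium.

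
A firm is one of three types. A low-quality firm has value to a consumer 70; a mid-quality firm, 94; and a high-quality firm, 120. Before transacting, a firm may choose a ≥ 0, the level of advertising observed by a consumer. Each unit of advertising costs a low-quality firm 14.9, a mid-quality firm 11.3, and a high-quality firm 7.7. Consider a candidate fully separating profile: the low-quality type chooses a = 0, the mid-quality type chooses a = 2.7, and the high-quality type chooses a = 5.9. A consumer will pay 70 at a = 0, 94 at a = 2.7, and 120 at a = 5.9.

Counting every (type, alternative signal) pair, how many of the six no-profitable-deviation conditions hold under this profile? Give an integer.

High-quality (own payoff 120 − 7.7×5.9 = 74.57): to a=0 gives 70 → no gain ✓; to a=2.7 gives 94 − 7.7×2.7 = 73.21 → no gain ✓.
Mid-quality (own payoff 94 − 11.3×2.7 = 63.49): to a=0 gives 70 → profitable ✗; to a=5.9 gives 120 − 11.3×5.9 = 53.33 → no gain ✓.
Low-quality (own payoff 70): to a=2.7 gives 94 − 14.9×2.7 = 53.77 → no gain ✓; to a=5.9 gives 120 − 14.9×5.9 = 32.09 → no gain ✓.
5 of the 6 constraints hold; not an equilibrium.

5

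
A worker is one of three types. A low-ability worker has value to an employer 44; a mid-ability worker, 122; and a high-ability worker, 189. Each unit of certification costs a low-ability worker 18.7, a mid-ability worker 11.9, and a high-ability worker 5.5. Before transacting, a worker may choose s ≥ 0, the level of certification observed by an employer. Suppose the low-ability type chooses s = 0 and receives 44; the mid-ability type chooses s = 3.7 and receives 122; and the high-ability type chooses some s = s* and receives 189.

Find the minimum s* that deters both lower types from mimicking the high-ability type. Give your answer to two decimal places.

Low-ability type (on-path payoff 44) won't mimic when 44 ≥ 189 − 18.7·s*, i.e. s* ≥ 7.75.
Mid-ability type (on-path payoff 122 − 11.9×3.7 = 77.97) won't mimic when 77.97 ≥ 189 − 11.9·s*, i.e. s* ≥ 9.33.
Both must hold, so s* = max(7.75, 9.33) = 9.33. The mid-ability type's constraint binds.

9.33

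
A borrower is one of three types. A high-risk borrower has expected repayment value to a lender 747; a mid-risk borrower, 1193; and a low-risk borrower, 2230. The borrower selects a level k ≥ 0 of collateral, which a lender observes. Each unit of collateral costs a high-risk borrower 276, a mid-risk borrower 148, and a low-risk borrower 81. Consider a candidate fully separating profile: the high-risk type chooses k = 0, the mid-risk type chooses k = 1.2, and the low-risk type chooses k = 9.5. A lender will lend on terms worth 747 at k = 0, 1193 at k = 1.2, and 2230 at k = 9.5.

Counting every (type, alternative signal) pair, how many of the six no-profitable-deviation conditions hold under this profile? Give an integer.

5

Mid-risk (own payoff 1193 − 148×1.2 = 1015.4): to k=0 gives 747 → no gain ✓; to k=9.5 gives 2230 − 148×9.5 = 824 → no gain ✓.
Low-risk (own payoff 2230 − 81×9.5 = 1460.5): to k=0 gives 747 → no gain ✓; to k=1.2 gives 1193 − 81×1.2 = 1095.8 → no gain ✓.
High-risk (own payoff 747): to k=1.2 gives 1193 − 276×1.2 = 861.8 → profitable ✗; to k=9.5 gives 2230 − 276×9.5 = -392 → no gain ✓.
5 of the 6 constraints hold; not an equilibrium.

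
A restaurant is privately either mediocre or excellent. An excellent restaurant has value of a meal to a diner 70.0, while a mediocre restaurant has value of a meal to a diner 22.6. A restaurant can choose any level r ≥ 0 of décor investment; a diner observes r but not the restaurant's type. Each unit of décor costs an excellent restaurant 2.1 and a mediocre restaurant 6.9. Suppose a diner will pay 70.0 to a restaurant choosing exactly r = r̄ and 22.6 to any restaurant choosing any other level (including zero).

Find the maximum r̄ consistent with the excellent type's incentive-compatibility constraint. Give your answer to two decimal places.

Choosing r̄ yields the excellent type 70.0 − 2.1·r̄; choosing zero yields 22.6.
The excellent type is indifferent at 70.0 − 2.1·r̄ = 22.6, i.e. r̄ = (70.0 − 22.6) / 2.1 ≈ 22.57.
For any r̄ above 22.57 the excellent type would rather pool at zero, so separation collapses.

22.57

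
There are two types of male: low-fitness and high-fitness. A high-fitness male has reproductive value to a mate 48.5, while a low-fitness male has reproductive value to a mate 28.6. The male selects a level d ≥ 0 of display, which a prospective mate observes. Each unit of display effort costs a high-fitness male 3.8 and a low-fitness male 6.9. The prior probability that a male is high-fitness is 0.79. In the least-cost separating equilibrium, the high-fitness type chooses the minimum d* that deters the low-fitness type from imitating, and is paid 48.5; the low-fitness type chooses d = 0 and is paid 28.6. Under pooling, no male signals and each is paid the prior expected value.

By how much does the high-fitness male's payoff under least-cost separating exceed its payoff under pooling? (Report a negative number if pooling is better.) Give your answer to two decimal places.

-6.78

Least-cost separating signal: d* solves 28.6 = 48.5 − 6.9·d*, so d* = (48.5 − 28.6)/6.9 ≈ 2.8841.
High-fitness type's separating payoff: 48.5 − 3.8 × d* = 48.5 − 3.8 × (48.5 − 28.6)/6.9 = 48.5 − 75.62/6.9 ≈ 37.5406.
Pooling payoff: 0.79 × 48.5 + 0.21 × 28.6 = 44.321.
Difference: 37.5406 − 44.321 = -6.7804, i.e. -6.78 to two decimal places.
The high-fitness type would prefer the pooling outcome.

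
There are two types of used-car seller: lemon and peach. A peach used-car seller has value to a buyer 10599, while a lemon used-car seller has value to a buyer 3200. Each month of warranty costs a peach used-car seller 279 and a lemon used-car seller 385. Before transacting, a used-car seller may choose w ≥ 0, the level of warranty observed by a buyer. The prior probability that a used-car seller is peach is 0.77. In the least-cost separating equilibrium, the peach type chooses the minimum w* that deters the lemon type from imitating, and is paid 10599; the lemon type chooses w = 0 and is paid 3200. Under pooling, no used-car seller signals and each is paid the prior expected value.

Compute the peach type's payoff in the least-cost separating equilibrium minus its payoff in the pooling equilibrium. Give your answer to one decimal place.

Least-cost separating signal: w* solves 3200 = 10599 − 385·w*, so w* = (10599 − 3200)/385 ≈ 19.2182.
Peach type's separating payoff: 10599 − 279 × w* = 10599 − 279 × (10599 − 3200)/385 = 10599 − 2064321/385 ≈ 5237.127.
Pooling payoff: 0.77 × 10599 + 0.23 × 3200 = 8897.23.
Difference: 5237.127 − 8897.23 = -3660.103, i.e. -3660.1 to one decimal place.
The peach type would prefer the pooling outcome.

-3660.1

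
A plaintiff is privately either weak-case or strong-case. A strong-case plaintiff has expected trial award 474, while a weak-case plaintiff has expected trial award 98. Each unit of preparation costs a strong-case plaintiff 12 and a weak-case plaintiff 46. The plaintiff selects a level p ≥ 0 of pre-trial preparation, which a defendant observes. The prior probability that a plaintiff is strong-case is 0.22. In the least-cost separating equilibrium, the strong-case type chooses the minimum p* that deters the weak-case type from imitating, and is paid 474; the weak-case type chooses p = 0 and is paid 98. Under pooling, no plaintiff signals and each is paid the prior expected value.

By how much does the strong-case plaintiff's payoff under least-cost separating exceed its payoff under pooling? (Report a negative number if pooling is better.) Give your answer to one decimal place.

Least-cost separating signal: p* solves 98 = 474 − 46·p*, so p* = (474 − 98)/46 ≈ 8.1739.
Strong-case type's separating payoff: 474 − 12 × p* = 474 − 12 × (474 − 98)/46 = 474 − 4512/46 ≈ 375.913.
Pooling payoff: 0.22 × 474 + 0.78 × 98 = 180.72.
Difference: 375.913 − 180.72 = 195.193, i.e. 195.2 to one decimal place.
The strong-case type prefers to separate.

195.2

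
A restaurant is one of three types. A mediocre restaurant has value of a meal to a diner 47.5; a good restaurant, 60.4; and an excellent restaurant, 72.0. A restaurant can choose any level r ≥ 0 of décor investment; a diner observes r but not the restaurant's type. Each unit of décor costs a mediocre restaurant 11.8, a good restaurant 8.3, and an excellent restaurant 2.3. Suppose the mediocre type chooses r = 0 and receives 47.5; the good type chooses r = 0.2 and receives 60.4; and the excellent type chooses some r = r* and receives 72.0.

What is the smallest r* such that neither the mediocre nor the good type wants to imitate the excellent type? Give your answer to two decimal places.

Mediocre type (on-path payoff 47.5) won't mimic when 47.5 ≥ 72.0 − 11.8·r*, i.e. r* ≥ 2.08.
Good type (on-path payoff 60.4 − 8.3×0.2 = 58.74) won't mimic when 58.74 ≥ 72.0 − 8.3·r*, i.e. r* ≥ 1.60.
Both must hold, so r* = max(2.08, 1.60) = 2.08. The mediocre type's constraint binds.

2.08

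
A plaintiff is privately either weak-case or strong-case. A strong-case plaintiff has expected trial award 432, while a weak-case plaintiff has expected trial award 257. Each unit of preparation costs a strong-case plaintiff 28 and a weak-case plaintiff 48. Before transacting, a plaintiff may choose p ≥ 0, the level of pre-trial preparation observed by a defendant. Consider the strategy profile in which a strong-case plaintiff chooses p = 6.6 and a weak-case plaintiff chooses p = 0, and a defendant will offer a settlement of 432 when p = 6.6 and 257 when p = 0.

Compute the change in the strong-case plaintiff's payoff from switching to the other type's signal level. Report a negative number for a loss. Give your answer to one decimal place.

9.8

Playing p = 6.6 the strong-case plaintiff receives 432 − 28 × 6.6 = 247.2.
Deviating to p = 0 yields 257 instead.
Gain from deviating: 257 − 247.2 = 9.8.
The gain is positive, so the strong-case type's incentive-compatibility constraint is violated — this profile is not a separating equilibrium.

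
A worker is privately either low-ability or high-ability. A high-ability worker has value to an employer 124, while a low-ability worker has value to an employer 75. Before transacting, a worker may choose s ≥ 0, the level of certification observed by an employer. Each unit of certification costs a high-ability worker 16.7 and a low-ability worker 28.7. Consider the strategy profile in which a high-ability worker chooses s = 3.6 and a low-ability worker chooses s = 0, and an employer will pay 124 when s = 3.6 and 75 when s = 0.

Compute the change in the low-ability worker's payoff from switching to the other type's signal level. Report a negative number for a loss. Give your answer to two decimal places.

Playing s = 0 the low-ability worker receives 75.
Deviating to s = 3.6 brings payment 124 at cost 28.7 × 3.6 = 103.32, netting 20.68.
Gain from deviating: 20.68 − 75 = -54.32.
The gain is negative, so the low-ability type's incentive-compatibility constraint is satisfied.

-54.32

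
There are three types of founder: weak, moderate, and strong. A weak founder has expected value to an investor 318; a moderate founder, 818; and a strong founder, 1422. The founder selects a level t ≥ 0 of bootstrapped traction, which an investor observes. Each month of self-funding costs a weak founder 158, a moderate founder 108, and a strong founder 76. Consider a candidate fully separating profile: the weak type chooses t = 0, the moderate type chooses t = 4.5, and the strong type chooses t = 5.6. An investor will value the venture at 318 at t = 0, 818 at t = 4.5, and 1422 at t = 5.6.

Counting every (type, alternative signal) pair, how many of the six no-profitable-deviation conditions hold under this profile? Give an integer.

Strong (own payoff 1422 − 76×5.6 = 996.4): to t=0 gives 318 → no gain ✓; to t=4.5 gives 818 − 76×4.5 = 476 → no gain ✓.
Weak (own payoff 318): to t=4.5 gives 818 − 158×4.5 = 107 → no gain ✓; to t=5.6 gives 1422 − 158×5.6 = 537.2 → profitable ✗.
Moderate (own payoff 818 − 108×4.5 = 332): to t=0 gives 318 → no gain ✓; to t=5.6 gives 1422 − 108×5.6 = 817.2 → profitable ✗.
4 of the 6 constraints hold; not an equilibrium.

4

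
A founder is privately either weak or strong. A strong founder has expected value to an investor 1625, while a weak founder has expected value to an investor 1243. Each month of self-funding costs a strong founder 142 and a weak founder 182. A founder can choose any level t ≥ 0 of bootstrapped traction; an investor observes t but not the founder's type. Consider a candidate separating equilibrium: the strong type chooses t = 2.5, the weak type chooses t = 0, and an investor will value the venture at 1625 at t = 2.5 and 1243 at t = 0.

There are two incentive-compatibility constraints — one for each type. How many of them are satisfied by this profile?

Weak type: stay at 0 → 1243; mimic → 1625 − 182 × 2.5 = 1170. IC holds (1243 ≥ 1170).
Strong type: signal → 1625 − 142 × 2.5 = 1270; deviate to 0 → 1243. IC holds (1270 ≥ 1243).
2 of 2 constraints hold, so this is a separating equilibrium.

2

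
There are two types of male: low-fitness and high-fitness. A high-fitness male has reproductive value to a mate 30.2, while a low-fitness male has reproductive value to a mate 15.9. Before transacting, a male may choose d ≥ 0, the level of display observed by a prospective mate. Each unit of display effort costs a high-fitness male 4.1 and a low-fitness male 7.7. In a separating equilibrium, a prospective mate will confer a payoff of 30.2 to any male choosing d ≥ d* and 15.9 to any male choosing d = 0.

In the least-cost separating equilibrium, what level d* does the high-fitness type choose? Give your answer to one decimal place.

A low-fitness male choosing d = 0 receives 15.9.
Imitating at d* instead would pay 30.2 at cost 7.7·d*, netting 30.2 − 7.7·d*.
Indifference: 15.9 = 30.2 − 7.7·d*, so d* = (30.2 − 15.9) / 7.7 ≈ 1.9.
This is the low-fitness type's binding incentive-compatibility constraint; any d ≥ 1.9 sustains separation on that side.

1.9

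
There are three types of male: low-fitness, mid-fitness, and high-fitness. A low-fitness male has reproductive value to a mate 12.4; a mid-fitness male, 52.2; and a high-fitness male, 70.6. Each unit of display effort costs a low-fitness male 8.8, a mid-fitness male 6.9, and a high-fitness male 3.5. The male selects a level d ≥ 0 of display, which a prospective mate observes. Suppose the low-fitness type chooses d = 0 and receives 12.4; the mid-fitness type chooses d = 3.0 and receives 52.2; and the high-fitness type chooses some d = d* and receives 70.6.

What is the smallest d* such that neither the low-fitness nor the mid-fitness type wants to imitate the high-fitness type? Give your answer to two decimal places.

Mid-fitness type (on-path payoff 52.2 − 6.9×3.0 = 31.5) won't mimic when 31.5 ≥ 70.6 − 6.9·d*, i.e. d* ≥ 5.67.
Low-fitness type (on-path payoff 12.4) won't mimic when 12.4 ≥ 70.6 − 8.8·d*, i.e. d* ≥ 6.61.
Both must hold, so d* = max(6.61, 5.67) = 6.61. The low-fitness type's constraint binds.

6.61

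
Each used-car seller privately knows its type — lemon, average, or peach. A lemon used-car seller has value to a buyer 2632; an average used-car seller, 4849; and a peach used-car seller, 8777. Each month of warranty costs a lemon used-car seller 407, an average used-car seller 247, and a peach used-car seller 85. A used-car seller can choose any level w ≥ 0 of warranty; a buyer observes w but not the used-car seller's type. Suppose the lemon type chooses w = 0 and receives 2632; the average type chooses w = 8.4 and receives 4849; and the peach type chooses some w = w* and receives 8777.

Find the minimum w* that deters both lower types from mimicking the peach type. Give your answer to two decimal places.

24.30

Average type (on-path payoff 4849 − 247×8.4 = 2774.2) won't mimic when 2774.2 ≥ 8777 − 247·w*, i.e. w* ≥ 24.30.
Lemon type (on-path payoff 2632) won't mimic when 2632 ≥ 8777 − 407·w*, i.e. w* ≥ 15.10.
Both must hold, so w* = max(15.10, 24.30) = 24.30. The average type's constraint binds.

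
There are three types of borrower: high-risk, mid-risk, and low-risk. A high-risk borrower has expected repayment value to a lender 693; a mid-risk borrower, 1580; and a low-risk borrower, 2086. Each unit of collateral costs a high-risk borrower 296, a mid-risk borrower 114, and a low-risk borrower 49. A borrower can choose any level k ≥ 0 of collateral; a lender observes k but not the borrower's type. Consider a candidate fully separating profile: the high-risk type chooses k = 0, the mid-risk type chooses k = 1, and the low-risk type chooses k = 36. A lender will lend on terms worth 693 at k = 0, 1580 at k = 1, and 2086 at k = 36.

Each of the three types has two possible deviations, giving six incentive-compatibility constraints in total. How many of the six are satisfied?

3

Low-risk (own payoff 2086 − 49×36 = 322): to k=0 gives 693 → profitable ✗; to k=1 gives 1580 − 49×1 = 1531 → profitable ✗.
Mid-risk (own payoff 1580 − 114×1 = 1466): to k=0 gives 693 → no gain ✓; to k=36 gives 2086 − 114×36 = -2018 → no gain ✓.
High-risk (own payoff 693): to k=1 gives 1580 − 296×1 = 1284 → profitable ✗; to k=36 gives 2086 − 296×36 = -8570 → no gain ✓.
3 of the 6 constraints hold; not an equilibrium.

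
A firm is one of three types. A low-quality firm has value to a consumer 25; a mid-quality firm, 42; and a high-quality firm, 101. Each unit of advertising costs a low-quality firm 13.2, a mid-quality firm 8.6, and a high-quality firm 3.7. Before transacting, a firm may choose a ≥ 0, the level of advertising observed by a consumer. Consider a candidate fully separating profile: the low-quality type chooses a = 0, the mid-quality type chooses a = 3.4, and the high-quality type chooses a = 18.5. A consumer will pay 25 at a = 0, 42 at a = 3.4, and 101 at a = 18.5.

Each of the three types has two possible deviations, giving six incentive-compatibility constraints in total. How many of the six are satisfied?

5

Mid-quality (own payoff 42 − 8.6×3.4 = 12.76): to a=0 gives 25 → profitable ✗; to a=18.5 gives 101 − 8.6×18.5 = -58.1 → no gain ✓.
Low-quality (own payoff 25): to a=3.4 gives 42 − 13.2×3.4 = -2.88 → no gain ✓; to a=18.5 gives 101 − 13.2×18.5 = -143.2 → no gain ✓.
High-quality (own payoff 101 − 3.7×18.5 = 32.55): to a=0 gives 25 → no gain ✓; to a=3.4 gives 42 − 3.7×3.4 = 29.42 → no gain ✓.
5 of the 6 constraints hold; not an equilibrium.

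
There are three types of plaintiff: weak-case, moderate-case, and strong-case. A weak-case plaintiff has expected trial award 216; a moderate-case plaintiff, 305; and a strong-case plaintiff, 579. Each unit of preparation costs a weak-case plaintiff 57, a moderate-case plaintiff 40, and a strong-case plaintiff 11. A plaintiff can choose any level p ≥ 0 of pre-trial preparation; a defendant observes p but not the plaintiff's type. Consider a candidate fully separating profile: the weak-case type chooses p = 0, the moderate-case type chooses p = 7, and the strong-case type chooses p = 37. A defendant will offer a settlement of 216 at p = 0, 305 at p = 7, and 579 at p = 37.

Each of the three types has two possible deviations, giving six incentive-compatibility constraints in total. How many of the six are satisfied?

Moderate-case (own payoff 305 − 40×7 = 25): to p=0 gives 216 → profitable ✗; to p=37 gives 579 − 40×37 = -901 → no gain ✓.
Strong-case (own payoff 579 − 11×37 = 172): to p=0 gives 216 → profitable ✗; to p=7 gives 305 − 11×7 = 228 → profitable ✗.
Weak-case (own payoff 216): to p=7 gives 305 − 57×7 = -94 → no gain ✓; to p=37 gives 579 − 57×37 = -1530 → no gain ✓.
3 of the 6 constraints hold; not an equilibrium.

3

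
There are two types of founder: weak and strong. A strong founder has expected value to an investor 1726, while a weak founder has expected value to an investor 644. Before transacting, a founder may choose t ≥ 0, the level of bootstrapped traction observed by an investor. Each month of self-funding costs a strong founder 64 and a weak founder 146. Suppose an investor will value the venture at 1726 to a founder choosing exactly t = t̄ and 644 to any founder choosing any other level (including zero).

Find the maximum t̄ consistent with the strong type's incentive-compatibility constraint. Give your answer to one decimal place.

16.9

Choosing t̄ yields the strong type 1726 − 64·t̄; choosing zero yields 644.
The strong type is indifferent at 1726 − 64·t̄ = 644, i.e. t̄ = (1726 − 644) / 64 ≈ 16.9.
For any t̄ above 16.9 the strong type would rather pool at zero, so separation collapses.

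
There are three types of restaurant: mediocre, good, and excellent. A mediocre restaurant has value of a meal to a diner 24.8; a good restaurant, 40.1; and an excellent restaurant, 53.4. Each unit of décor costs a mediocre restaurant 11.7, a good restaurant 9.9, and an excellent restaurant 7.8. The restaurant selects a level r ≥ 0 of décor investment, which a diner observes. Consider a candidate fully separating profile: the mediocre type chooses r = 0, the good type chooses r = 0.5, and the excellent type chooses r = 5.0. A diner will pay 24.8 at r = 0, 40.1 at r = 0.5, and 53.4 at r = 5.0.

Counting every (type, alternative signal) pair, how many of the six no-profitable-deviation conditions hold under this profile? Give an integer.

3

Good (own payoff 40.1 − 9.9×0.5 = 35.15): to r=0 gives 24.8 → no gain ✓; to r=5.0 gives 53.4 − 9.9×5.0 = 3.9 → no gain ✓.
Excellent (own payoff 53.4 − 7.8×5.0 = 14.4): to r=0 gives 24.8 → profitable ✗; to r=0.5 gives 40.1 − 7.8×0.5 = 36.2 → profitable ✗.
Mediocre (own payoff 24.8): to r=0.5 gives 40.1 − 11.7×0.5 = 34.25 → profitable ✗; to r=5.0 gives 53.4 − 11.7×5.0 = -5.1 → no gain ✓.
3 of the 6 constraints hold; not an equilibrium.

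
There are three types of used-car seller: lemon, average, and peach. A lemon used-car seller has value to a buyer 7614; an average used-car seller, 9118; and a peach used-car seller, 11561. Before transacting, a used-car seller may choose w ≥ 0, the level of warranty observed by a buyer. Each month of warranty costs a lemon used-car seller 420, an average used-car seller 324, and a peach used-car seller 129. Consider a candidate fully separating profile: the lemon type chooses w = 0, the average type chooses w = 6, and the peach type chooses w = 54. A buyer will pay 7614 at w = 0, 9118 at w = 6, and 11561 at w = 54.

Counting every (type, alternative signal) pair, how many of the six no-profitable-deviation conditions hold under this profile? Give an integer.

Peach (own payoff 11561 − 129×54 = 4595): to w=0 gives 7614 → profitable ✗; to w=6 gives 9118 − 129×6 = 8344 → profitable ✗.
Average (own payoff 9118 − 324×6 = 7174): to w=0 gives 7614 → profitable ✗; to w=54 gives 11561 − 324×54 = -5935 → no gain ✓.
Lemon (own payoff 7614): to w=6 gives 9118 − 420×6 = 6598 → no gain ✓; to w=54 gives 11561 − 420×54 = -11119 → no gain ✓.
3 of the 6 constraints hold; not an equilibrium.

3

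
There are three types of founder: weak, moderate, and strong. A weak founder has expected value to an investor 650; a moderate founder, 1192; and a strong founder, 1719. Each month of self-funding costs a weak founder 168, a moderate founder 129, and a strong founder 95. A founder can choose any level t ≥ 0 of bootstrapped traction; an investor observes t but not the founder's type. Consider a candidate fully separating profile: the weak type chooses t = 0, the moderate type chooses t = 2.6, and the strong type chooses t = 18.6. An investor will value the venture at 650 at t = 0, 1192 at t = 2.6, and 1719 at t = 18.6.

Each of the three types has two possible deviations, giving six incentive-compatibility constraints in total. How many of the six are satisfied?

3

Moderate (own payoff 1192 − 129×2.6 = 856.6): to t=0 gives 650 → no gain ✓; to t=18.6 gives 1719 − 129×18.6 = -680.4 → no gain ✓.
Weak (own payoff 650): to t=2.6 gives 1192 − 168×2.6 = 755.2 → profitable ✗; to t=18.6 gives 1719 − 168×18.6 = -1405.8 → no gain ✓.
Strong (own payoff 1719 − 95×18.6 = -48): to t=0 gives 650 → profitable ✗; to t=2.6 gives 1192 − 95×2.6 = 945 → profitable ✗.
3 of the 6 constraints hold; not an equilibrium.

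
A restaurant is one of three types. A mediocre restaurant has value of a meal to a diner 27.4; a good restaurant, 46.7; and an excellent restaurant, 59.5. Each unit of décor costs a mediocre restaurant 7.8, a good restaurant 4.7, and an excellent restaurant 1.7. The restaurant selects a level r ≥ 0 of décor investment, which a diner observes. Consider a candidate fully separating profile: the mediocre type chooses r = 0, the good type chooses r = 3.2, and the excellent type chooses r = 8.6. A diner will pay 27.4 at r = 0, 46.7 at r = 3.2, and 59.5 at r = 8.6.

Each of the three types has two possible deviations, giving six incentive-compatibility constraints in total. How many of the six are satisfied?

6

Good (own payoff 46.7 − 4.7×3.2 = 31.66): to r=0 gives 27.4 → no gain ✓; to r=8.6 gives 59.5 − 4.7×8.6 = 19.08 → no gain ✓.
Excellent (own payoff 59.5 − 1.7×8.6 = 44.88): to r=0 gives 27.4 → no gain ✓; to r=3.2 gives 46.7 − 1.7×3.2 = 41.26 → no gain ✓.
Mediocre (own payoff 27.4): to r=3.2 gives 46.7 − 7.8×3.2 = 21.74 → no gain ✓; to r=8.6 gives 59.5 − 7.8×8.6 = -7.58 → no gain ✓.
6 of the 6 constraints hold; this profile is a separating equilibrium.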